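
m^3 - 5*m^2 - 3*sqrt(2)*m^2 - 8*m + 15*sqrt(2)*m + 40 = (m - 5)*(m - 4*sqrt(2))*(m + sqrt(2))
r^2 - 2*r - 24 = (r - 6)*(r + 4)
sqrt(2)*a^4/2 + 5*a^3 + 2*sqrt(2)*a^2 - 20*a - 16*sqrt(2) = (a - 2)*(a + sqrt(2))*(a + 4*sqrt(2))*(sqrt(2)*a/2 + sqrt(2))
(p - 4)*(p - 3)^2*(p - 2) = p^4 - 12*p^3 + 53*p^2 - 102*p + 72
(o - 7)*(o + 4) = o^2 - 3*o - 28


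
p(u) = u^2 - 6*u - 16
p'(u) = 2*u - 6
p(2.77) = -24.95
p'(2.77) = -0.46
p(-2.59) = 6.25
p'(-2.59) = -11.18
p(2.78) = -24.95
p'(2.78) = -0.44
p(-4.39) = 29.61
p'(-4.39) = -14.78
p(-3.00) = 11.00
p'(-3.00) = -12.00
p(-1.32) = -6.34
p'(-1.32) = -8.64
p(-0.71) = -11.24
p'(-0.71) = -7.42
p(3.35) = -24.88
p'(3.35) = 0.70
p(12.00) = 56.00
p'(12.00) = 18.00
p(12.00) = 56.00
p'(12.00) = 18.00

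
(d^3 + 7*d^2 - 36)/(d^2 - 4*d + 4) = (d^2 + 9*d + 18)/(d - 2)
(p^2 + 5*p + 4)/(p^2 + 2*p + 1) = (p + 4)/(p + 1)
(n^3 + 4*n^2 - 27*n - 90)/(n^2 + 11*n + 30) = (n^2 - 2*n - 15)/(n + 5)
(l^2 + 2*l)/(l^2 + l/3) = 3*(l + 2)/(3*l + 1)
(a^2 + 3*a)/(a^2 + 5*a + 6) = a/(a + 2)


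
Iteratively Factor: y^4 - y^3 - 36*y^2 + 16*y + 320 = (y + 4)*(y^3 - 5*y^2 - 16*y + 80) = (y + 4)^2*(y^2 - 9*y + 20) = (y - 5)*(y + 4)^2*(y - 4)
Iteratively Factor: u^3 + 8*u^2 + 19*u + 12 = (u + 4)*(u^2 + 4*u + 3) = (u + 1)*(u + 4)*(u + 3)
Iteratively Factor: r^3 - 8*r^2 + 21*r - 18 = (r - 2)*(r^2 - 6*r + 9) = (r - 3)*(r - 2)*(r - 3)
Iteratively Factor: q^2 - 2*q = (q - 2)*(q)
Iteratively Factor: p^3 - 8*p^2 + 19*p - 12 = (p - 4)*(p^2 - 4*p + 3) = (p - 4)*(p - 1)*(p - 3)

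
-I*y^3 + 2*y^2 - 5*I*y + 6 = (y - 2*I)*(y + 3*I)*(-I*y + 1)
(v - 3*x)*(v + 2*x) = v^2 - v*x - 6*x^2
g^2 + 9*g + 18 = (g + 3)*(g + 6)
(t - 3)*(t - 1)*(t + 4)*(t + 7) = t^4 + 7*t^3 - 13*t^2 - 79*t + 84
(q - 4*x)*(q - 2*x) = q^2 - 6*q*x + 8*x^2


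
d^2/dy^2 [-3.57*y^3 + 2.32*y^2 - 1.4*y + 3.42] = 4.64 - 21.42*y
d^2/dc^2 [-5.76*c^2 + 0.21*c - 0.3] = -11.5200000000000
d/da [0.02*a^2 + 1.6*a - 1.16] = 0.04*a + 1.6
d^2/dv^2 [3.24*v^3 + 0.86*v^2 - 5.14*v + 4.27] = 19.44*v + 1.72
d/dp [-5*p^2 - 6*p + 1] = -10*p - 6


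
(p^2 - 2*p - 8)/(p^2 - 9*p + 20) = (p + 2)/(p - 5)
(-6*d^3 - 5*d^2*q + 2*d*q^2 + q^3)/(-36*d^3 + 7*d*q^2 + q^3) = (d + q)/(6*d + q)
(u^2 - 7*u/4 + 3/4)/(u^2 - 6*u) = (4*u^2 - 7*u + 3)/(4*u*(u - 6))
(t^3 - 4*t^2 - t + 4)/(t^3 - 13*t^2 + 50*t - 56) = (t^2 - 1)/(t^2 - 9*t + 14)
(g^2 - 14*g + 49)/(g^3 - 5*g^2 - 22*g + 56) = (g - 7)/(g^2 + 2*g - 8)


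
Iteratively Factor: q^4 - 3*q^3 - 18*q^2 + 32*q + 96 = (q + 3)*(q^3 - 6*q^2 + 32) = (q - 4)*(q + 3)*(q^2 - 2*q - 8) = (q - 4)^2*(q + 3)*(q + 2)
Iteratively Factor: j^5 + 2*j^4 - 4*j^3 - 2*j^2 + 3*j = (j + 1)*(j^4 + j^3 - 5*j^2 + 3*j) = (j - 1)*(j + 1)*(j^3 + 2*j^2 - 3*j) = (j - 1)^2*(j + 1)*(j^2 + 3*j) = j*(j - 1)^2*(j + 1)*(j + 3)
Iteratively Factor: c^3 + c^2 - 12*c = (c + 4)*(c^2 - 3*c) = c*(c + 4)*(c - 3)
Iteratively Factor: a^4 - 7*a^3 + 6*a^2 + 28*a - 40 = (a - 2)*(a^3 - 5*a^2 - 4*a + 20) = (a - 2)^2*(a^2 - 3*a - 10) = (a - 5)*(a - 2)^2*(a + 2)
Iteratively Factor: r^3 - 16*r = (r)*(r^2 - 16) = r*(r - 4)*(r + 4)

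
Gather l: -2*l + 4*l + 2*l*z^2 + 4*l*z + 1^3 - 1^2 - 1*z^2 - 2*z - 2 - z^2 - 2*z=l*(2*z^2 + 4*z + 2) - 2*z^2 - 4*z - 2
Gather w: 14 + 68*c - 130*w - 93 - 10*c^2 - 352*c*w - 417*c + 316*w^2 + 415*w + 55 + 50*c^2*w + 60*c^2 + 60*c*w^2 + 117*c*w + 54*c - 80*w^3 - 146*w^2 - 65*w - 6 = 50*c^2 - 295*c - 80*w^3 + w^2*(60*c + 170) + w*(50*c^2 - 235*c + 220) - 30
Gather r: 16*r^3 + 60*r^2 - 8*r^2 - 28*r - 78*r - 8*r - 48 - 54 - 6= 16*r^3 + 52*r^2 - 114*r - 108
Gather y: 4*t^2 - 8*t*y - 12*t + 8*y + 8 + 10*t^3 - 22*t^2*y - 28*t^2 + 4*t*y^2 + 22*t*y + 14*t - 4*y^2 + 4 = 10*t^3 - 24*t^2 + 2*t + y^2*(4*t - 4) + y*(-22*t^2 + 14*t + 8) + 12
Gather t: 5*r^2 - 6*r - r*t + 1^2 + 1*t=5*r^2 - 6*r + t*(1 - r) + 1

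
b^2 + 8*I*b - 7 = (b + I)*(b + 7*I)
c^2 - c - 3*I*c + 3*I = (c - 1)*(c - 3*I)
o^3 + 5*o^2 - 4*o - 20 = (o - 2)*(o + 2)*(o + 5)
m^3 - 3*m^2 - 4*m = m*(m - 4)*(m + 1)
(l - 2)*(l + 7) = l^2 + 5*l - 14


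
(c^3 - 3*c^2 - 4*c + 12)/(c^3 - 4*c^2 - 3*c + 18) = (c - 2)/(c - 3)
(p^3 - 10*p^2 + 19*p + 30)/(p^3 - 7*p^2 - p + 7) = (p^2 - 11*p + 30)/(p^2 - 8*p + 7)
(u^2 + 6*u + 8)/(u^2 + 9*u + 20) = (u + 2)/(u + 5)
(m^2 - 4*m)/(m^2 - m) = (m - 4)/(m - 1)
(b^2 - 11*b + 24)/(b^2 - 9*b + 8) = (b - 3)/(b - 1)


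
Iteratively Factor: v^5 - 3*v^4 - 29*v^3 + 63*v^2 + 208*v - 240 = (v + 4)*(v^4 - 7*v^3 - v^2 + 67*v - 60) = (v - 5)*(v + 4)*(v^3 - 2*v^2 - 11*v + 12) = (v - 5)*(v - 1)*(v + 4)*(v^2 - v - 12) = (v - 5)*(v - 1)*(v + 3)*(v + 4)*(v - 4)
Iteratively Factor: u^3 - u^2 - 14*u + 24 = (u - 3)*(u^2 + 2*u - 8) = (u - 3)*(u - 2)*(u + 4)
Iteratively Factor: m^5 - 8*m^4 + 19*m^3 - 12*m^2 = (m)*(m^4 - 8*m^3 + 19*m^2 - 12*m) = m*(m - 4)*(m^3 - 4*m^2 + 3*m) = m*(m - 4)*(m - 3)*(m^2 - m) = m^2*(m - 4)*(m - 3)*(m - 1)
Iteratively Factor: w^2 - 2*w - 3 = (w + 1)*(w - 3)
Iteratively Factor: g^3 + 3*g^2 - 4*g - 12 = (g + 2)*(g^2 + g - 6) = (g - 2)*(g + 2)*(g + 3)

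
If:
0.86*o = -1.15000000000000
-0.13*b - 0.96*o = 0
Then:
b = 9.87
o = -1.34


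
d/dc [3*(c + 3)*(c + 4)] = 6*c + 21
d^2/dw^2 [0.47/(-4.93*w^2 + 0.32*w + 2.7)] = (-22.846606*w^2 + 1.482944*w + 0.47*(9.86*w - 0.32)*(19.72*w - 0.64) + 12.51234)/(-4.93*w^2 + 0.32*w + 2.7)^3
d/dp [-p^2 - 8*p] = -2*p - 8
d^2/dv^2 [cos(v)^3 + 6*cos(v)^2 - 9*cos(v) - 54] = 33*cos(v)/4 - 12*cos(2*v) - 9*cos(3*v)/4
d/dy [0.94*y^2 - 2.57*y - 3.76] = 1.88*y - 2.57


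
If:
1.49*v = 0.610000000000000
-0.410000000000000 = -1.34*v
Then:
No Solution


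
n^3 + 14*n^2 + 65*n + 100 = (n + 4)*(n + 5)^2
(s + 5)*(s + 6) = s^2 + 11*s + 30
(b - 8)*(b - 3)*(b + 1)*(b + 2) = b^4 - 8*b^3 - 7*b^2 + 50*b + 48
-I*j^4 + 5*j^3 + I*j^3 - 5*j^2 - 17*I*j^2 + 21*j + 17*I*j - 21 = (j - 3*I)*(j + I)*(j + 7*I)*(-I*j + I)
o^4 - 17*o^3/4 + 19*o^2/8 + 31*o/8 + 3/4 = (o - 3)*(o - 2)*(o + 1/4)*(o + 1/2)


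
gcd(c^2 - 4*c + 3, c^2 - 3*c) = c - 3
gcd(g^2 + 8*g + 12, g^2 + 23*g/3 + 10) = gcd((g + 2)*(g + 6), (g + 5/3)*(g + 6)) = g + 6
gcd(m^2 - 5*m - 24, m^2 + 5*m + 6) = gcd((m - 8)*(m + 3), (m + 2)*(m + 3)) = m + 3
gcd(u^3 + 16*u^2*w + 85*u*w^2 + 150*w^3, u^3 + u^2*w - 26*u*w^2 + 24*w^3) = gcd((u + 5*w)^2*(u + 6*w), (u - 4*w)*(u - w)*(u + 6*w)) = u + 6*w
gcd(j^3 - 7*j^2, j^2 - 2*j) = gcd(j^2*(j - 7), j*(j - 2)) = j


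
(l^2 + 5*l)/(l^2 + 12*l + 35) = l/(l + 7)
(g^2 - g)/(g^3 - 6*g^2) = (g - 1)/(g*(g - 6))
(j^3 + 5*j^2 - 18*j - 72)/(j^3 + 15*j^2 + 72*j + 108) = (j - 4)/(j + 6)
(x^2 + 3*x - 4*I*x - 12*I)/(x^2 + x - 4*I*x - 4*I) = (x + 3)/(x + 1)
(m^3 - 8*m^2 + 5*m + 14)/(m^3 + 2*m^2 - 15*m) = (m^3 - 8*m^2 + 5*m + 14)/(m*(m^2 + 2*m - 15))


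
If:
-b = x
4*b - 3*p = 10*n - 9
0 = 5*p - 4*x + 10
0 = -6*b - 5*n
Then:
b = -75/92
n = 45/46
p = -31/23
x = 75/92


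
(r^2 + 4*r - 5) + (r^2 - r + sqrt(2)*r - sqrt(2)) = 2*r^2 + sqrt(2)*r + 3*r - 5 - sqrt(2)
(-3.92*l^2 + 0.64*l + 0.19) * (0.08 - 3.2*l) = 12.544*l^3 - 2.3616*l^2 - 0.5568*l + 0.0152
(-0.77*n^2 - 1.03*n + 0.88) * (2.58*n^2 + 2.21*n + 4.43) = -1.9866*n^4 - 4.3591*n^3 - 3.417*n^2 - 2.6181*n + 3.8984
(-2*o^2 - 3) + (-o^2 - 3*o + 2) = -3*o^2 - 3*o - 1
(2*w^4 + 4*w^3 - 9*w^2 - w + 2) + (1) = 2*w^4 + 4*w^3 - 9*w^2 - w + 3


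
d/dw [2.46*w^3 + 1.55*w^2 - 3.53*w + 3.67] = 7.38*w^2 + 3.1*w - 3.53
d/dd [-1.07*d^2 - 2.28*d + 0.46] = -2.14*d - 2.28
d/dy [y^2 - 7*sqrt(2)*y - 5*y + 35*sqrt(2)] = 2*y - 7*sqrt(2) - 5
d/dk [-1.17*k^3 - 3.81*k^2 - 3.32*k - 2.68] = -3.51*k^2 - 7.62*k - 3.32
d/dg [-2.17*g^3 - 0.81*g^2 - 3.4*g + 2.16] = -6.51*g^2 - 1.62*g - 3.4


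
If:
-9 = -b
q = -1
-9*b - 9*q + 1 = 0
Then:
No Solution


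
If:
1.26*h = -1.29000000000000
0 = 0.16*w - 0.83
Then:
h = -1.02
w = 5.19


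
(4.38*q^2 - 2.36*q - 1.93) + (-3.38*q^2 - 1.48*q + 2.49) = 1.0*q^2 - 3.84*q + 0.56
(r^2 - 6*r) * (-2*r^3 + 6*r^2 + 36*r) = -2*r^5 + 18*r^4 - 216*r^2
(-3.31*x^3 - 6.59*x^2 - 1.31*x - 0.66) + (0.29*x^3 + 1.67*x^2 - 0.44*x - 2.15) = -3.02*x^3 - 4.92*x^2 - 1.75*x - 2.81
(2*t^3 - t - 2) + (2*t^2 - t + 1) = 2*t^3 + 2*t^2 - 2*t - 1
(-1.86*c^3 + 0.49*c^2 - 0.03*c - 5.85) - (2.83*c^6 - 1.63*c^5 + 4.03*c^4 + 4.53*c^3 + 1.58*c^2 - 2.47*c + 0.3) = -2.83*c^6 + 1.63*c^5 - 4.03*c^4 - 6.39*c^3 - 1.09*c^2 + 2.44*c - 6.15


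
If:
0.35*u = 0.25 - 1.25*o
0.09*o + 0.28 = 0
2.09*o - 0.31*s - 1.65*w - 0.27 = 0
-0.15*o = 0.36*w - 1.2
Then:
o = -3.11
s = -46.49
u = 11.83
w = 4.63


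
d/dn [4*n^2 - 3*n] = 8*n - 3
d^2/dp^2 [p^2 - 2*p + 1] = 2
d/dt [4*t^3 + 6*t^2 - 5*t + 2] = 12*t^2 + 12*t - 5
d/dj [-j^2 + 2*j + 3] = 2 - 2*j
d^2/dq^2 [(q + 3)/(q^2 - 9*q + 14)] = 2*(3*(2 - q)*(q^2 - 9*q + 14) + (q + 3)*(2*q - 9)^2)/(q^2 - 9*q + 14)^3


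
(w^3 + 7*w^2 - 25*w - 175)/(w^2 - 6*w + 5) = (w^2 + 12*w + 35)/(w - 1)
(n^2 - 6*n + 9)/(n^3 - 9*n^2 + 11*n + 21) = (n - 3)/(n^2 - 6*n - 7)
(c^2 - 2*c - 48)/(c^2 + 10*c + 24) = (c - 8)/(c + 4)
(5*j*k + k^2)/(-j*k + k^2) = (-5*j - k)/(j - k)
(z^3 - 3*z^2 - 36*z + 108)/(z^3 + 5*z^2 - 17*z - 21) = (z^2 - 36)/(z^2 + 8*z + 7)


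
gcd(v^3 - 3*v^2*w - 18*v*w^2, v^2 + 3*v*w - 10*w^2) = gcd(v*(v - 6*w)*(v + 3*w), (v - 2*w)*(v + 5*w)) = 1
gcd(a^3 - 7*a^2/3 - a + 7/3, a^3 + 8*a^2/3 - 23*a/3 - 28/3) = a^2 - 4*a/3 - 7/3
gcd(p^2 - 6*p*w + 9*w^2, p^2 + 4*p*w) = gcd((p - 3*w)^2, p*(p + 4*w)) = 1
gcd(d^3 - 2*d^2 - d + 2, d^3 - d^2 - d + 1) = d^2 - 1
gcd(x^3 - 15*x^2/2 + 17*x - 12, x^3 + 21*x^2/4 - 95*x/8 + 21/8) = x - 3/2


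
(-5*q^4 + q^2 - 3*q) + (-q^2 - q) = -5*q^4 - 4*q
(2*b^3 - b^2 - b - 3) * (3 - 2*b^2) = -4*b^5 + 2*b^4 + 8*b^3 + 3*b^2 - 3*b - 9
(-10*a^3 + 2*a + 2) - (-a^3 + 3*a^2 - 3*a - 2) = -9*a^3 - 3*a^2 + 5*a + 4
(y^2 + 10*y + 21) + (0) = y^2 + 10*y + 21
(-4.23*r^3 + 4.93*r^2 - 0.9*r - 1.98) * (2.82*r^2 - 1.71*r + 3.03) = -11.9286*r^5 + 21.1359*r^4 - 23.7852*r^3 + 10.8933*r^2 + 0.6588*r - 5.9994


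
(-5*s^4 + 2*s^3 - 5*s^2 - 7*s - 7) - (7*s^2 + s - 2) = -5*s^4 + 2*s^3 - 12*s^2 - 8*s - 5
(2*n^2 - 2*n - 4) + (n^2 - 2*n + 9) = 3*n^2 - 4*n + 5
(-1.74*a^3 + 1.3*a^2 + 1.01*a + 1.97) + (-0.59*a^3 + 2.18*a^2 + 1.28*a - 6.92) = -2.33*a^3 + 3.48*a^2 + 2.29*a - 4.95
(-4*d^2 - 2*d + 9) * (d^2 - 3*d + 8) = -4*d^4 + 10*d^3 - 17*d^2 - 43*d + 72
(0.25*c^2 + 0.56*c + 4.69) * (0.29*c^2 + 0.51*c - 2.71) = 0.0725*c^4 + 0.2899*c^3 + 0.9682*c^2 + 0.8743*c - 12.7099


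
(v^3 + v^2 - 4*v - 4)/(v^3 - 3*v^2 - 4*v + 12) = (v + 1)/(v - 3)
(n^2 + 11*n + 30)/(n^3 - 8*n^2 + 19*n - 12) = (n^2 + 11*n + 30)/(n^3 - 8*n^2 + 19*n - 12)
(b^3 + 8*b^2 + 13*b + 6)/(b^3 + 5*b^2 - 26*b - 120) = (b^2 + 2*b + 1)/(b^2 - b - 20)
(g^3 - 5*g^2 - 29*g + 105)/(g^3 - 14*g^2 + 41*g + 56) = (g^2 + 2*g - 15)/(g^2 - 7*g - 8)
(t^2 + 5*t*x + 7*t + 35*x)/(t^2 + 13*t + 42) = (t + 5*x)/(t + 6)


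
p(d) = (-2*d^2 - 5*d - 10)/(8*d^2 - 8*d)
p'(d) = (8 - 16*d)*(-2*d^2 - 5*d - 10)/(8*d^2 - 8*d)^2 + (-4*d - 5)/(8*d^2 - 8*d)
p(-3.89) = -0.14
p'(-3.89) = 0.01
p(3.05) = -0.88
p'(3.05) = 0.37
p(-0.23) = -3.96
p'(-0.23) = -22.22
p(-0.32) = -2.55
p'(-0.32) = -10.99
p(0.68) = 8.23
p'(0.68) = 18.05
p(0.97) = 71.87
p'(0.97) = 2359.78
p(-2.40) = -0.15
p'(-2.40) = -0.03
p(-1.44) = -0.25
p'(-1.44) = -0.25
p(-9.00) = -0.18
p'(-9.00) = 0.01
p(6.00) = -0.47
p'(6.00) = 0.05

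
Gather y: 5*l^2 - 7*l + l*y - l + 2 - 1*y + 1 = 5*l^2 - 8*l + y*(l - 1) + 3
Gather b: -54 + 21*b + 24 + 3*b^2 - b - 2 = 3*b^2 + 20*b - 32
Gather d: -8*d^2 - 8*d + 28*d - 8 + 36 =-8*d^2 + 20*d + 28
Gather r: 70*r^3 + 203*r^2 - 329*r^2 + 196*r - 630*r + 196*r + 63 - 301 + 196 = 70*r^3 - 126*r^2 - 238*r - 42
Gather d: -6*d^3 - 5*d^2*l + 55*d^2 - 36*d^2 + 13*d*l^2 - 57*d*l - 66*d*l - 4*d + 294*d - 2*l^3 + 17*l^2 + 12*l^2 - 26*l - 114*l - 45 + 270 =-6*d^3 + d^2*(19 - 5*l) + d*(13*l^2 - 123*l + 290) - 2*l^3 + 29*l^2 - 140*l + 225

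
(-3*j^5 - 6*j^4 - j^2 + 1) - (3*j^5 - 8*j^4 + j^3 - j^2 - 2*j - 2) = -6*j^5 + 2*j^4 - j^3 + 2*j + 3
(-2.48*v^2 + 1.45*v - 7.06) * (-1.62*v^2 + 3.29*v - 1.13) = 4.0176*v^4 - 10.5082*v^3 + 19.0101*v^2 - 24.8659*v + 7.9778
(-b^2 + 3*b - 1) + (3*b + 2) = -b^2 + 6*b + 1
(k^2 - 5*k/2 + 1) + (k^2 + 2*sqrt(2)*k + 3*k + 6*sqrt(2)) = 2*k^2 + k/2 + 2*sqrt(2)*k + 1 + 6*sqrt(2)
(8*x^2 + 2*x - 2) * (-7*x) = -56*x^3 - 14*x^2 + 14*x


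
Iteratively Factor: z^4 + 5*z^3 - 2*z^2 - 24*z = (z)*(z^3 + 5*z^2 - 2*z - 24) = z*(z + 4)*(z^2 + z - 6) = z*(z - 2)*(z + 4)*(z + 3)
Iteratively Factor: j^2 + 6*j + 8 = (j + 4)*(j + 2)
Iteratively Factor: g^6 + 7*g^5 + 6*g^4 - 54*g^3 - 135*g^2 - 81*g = (g)*(g^5 + 7*g^4 + 6*g^3 - 54*g^2 - 135*g - 81) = g*(g + 3)*(g^4 + 4*g^3 - 6*g^2 - 36*g - 27) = g*(g + 3)^2*(g^3 + g^2 - 9*g - 9) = g*(g + 3)^3*(g^2 - 2*g - 3) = g*(g - 3)*(g + 3)^3*(g + 1)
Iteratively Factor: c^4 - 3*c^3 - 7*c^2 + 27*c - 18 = (c + 3)*(c^3 - 6*c^2 + 11*c - 6) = (c - 3)*(c + 3)*(c^2 - 3*c + 2) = (c - 3)*(c - 2)*(c + 3)*(c - 1)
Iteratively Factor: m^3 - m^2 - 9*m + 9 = (m + 3)*(m^2 - 4*m + 3) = (m - 1)*(m + 3)*(m - 3)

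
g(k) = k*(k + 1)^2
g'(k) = k*(2*k + 2) + (k + 1)^2 = (k + 1)*(3*k + 1)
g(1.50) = 9.38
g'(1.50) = 13.75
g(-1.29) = -0.11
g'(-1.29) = 0.83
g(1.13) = 5.13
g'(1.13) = 9.35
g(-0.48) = -0.13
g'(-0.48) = -0.23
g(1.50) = 9.38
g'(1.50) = 13.75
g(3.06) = 50.44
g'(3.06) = 41.33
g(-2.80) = -9.07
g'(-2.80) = 13.32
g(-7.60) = -331.06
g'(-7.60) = 143.88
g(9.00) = 900.00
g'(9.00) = 280.00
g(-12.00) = -1452.00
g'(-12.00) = 385.00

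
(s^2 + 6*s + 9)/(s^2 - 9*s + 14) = (s^2 + 6*s + 9)/(s^2 - 9*s + 14)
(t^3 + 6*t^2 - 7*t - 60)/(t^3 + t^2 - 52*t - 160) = (t - 3)/(t - 8)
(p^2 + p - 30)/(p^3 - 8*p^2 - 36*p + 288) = (p - 5)/(p^2 - 14*p + 48)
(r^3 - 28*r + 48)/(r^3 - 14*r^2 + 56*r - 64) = (r + 6)/(r - 8)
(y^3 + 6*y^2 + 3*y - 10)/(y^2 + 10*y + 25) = (y^2 + y - 2)/(y + 5)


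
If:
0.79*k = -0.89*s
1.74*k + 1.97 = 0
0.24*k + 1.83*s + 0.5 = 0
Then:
No Solution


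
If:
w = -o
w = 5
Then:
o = -5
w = 5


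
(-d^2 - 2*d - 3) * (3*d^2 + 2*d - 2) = -3*d^4 - 8*d^3 - 11*d^2 - 2*d + 6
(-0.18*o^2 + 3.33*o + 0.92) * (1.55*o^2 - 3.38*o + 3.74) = -0.279*o^4 + 5.7699*o^3 - 10.5026*o^2 + 9.3446*o + 3.4408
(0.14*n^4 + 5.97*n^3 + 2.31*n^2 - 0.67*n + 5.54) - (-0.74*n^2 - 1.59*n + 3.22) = 0.14*n^4 + 5.97*n^3 + 3.05*n^2 + 0.92*n + 2.32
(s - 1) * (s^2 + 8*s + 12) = s^3 + 7*s^2 + 4*s - 12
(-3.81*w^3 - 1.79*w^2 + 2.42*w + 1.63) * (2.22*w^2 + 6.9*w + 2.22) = -8.4582*w^5 - 30.2628*w^4 - 15.4368*w^3 + 16.3428*w^2 + 16.6194*w + 3.6186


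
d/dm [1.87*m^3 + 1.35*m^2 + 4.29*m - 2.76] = 5.61*m^2 + 2.7*m + 4.29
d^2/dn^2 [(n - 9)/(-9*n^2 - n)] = 18*(-9*n^3 + 243*n^2 + 27*n + 1)/(n^3*(729*n^3 + 243*n^2 + 27*n + 1))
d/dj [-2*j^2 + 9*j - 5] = 9 - 4*j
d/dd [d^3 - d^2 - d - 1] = 3*d^2 - 2*d - 1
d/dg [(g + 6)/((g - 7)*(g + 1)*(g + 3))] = (-2*g^3 - 15*g^2 + 36*g + 129)/(g^6 - 6*g^5 - 41*g^4 + 108*g^3 + 751*g^2 + 1050*g + 441)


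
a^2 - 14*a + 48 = (a - 8)*(a - 6)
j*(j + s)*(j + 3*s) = j^3 + 4*j^2*s + 3*j*s^2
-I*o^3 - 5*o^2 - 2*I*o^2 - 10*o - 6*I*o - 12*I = (o + 2)*(o - 6*I)*(-I*o + 1)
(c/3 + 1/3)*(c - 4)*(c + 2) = c^3/3 - c^2/3 - 10*c/3 - 8/3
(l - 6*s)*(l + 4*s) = l^2 - 2*l*s - 24*s^2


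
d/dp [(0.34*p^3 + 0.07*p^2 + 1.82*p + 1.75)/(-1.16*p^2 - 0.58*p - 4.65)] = (-0.3944*p^4 - 0.3944*p^3 - 2.6724*p^2 + 3.409*p - 7.448)/(1.3456*p^4 + 1.3456*p^3 + 11.1244*p^2 + 5.394*p + 21.6225)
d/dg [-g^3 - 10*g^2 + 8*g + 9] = -3*g^2 - 20*g + 8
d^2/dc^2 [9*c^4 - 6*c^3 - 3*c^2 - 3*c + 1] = 108*c^2 - 36*c - 6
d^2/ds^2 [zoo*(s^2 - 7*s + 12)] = zoo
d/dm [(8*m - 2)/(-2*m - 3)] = -28/(2*m + 3)^2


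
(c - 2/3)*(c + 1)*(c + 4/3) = c^3 + 5*c^2/3 - 2*c/9 - 8/9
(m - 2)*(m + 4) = m^2 + 2*m - 8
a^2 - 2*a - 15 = (a - 5)*(a + 3)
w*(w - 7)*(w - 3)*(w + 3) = w^4 - 7*w^3 - 9*w^2 + 63*w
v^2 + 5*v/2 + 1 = (v + 1/2)*(v + 2)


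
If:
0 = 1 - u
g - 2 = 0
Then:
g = 2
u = 1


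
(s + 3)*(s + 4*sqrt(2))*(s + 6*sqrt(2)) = s^3 + 3*s^2 + 10*sqrt(2)*s^2 + 30*sqrt(2)*s + 48*s + 144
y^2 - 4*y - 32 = (y - 8)*(y + 4)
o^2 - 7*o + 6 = (o - 6)*(o - 1)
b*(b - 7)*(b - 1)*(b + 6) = b^4 - 2*b^3 - 41*b^2 + 42*b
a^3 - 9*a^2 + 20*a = a*(a - 5)*(a - 4)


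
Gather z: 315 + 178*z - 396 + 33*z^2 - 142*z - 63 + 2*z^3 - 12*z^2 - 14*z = 2*z^3 + 21*z^2 + 22*z - 144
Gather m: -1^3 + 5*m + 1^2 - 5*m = 0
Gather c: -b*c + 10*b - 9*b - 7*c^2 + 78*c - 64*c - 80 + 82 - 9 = b - 7*c^2 + c*(14 - b) - 7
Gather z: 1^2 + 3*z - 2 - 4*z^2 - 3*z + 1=-4*z^2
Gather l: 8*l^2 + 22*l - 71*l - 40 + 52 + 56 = 8*l^2 - 49*l + 68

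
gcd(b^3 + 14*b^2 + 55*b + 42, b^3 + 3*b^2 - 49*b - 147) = b + 7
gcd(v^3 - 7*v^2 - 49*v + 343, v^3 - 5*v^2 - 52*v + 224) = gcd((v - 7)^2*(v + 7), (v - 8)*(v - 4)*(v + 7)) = v + 7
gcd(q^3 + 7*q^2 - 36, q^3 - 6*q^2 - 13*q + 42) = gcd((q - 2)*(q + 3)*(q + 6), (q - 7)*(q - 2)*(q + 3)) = q^2 + q - 6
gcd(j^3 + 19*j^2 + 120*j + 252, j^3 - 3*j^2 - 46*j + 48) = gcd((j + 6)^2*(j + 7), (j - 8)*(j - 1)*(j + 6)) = j + 6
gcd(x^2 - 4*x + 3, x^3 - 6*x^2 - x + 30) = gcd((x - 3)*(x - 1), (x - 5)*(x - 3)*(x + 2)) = x - 3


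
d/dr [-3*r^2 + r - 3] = 1 - 6*r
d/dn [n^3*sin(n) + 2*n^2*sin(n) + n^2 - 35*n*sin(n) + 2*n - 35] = n^3*cos(n) + 3*n^2*sin(n) + 2*n^2*cos(n) + 4*n*sin(n) - 35*n*cos(n) + 2*n - 35*sin(n) + 2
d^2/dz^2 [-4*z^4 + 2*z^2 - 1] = 4 - 48*z^2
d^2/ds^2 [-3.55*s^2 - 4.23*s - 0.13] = -7.10000000000000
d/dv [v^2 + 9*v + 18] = 2*v + 9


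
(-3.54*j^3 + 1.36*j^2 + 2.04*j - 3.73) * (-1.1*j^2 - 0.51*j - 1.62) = 3.894*j^5 + 0.3094*j^4 + 2.7972*j^3 + 0.8594*j^2 - 1.4025*j + 6.0426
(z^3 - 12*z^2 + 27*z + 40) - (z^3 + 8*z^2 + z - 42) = -20*z^2 + 26*z + 82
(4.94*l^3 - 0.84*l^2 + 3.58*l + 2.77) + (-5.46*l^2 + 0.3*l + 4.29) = 4.94*l^3 - 6.3*l^2 + 3.88*l + 7.06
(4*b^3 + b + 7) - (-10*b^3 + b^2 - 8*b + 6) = 14*b^3 - b^2 + 9*b + 1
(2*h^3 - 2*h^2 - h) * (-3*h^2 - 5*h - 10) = -6*h^5 - 4*h^4 - 7*h^3 + 25*h^2 + 10*h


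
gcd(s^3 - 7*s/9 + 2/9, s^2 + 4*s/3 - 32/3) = 1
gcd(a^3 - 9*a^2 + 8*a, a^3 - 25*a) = a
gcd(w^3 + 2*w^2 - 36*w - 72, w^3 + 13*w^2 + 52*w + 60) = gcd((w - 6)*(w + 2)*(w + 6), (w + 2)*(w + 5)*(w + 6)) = w^2 + 8*w + 12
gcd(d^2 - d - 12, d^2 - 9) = d + 3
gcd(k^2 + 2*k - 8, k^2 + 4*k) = k + 4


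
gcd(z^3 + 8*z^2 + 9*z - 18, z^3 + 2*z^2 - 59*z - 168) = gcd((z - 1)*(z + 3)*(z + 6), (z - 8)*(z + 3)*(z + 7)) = z + 3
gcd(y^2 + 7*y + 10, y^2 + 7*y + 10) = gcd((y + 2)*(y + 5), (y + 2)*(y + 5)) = y^2 + 7*y + 10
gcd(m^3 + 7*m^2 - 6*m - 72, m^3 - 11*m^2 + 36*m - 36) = m - 3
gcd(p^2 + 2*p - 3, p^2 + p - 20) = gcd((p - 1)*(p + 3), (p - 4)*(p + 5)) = 1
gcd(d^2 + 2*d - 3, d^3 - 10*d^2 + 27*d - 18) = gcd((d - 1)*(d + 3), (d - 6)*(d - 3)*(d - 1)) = d - 1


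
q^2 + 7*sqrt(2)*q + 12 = (q + sqrt(2))*(q + 6*sqrt(2))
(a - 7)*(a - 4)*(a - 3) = a^3 - 14*a^2 + 61*a - 84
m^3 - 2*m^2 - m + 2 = (m - 2)*(m - 1)*(m + 1)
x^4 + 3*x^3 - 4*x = x*(x - 1)*(x + 2)^2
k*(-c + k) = -c*k + k^2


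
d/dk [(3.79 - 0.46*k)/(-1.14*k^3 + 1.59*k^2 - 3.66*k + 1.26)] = (-1.0488*k^3 + 13.6932*k^2 - 12.0522*k + 13.2918)/(1.2996*k^6 - 3.6252*k^5 + 10.8729*k^4 - 14.5116*k^3 + 17.4024*k^2 - 9.2232*k + 1.5876)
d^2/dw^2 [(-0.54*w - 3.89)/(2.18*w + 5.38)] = (8.88178419700125e-16*w - 24.307)/(2.18*w + 5.38)^3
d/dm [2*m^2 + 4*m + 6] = 4*m + 4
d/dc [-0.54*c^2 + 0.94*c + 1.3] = 0.94 - 1.08*c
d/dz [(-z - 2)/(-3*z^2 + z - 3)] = (3*z^2 - z - (z + 2)*(6*z - 1) + 3)/(3*z^2 - z + 3)^2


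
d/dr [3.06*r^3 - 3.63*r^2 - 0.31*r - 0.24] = 9.18*r^2 - 7.26*r - 0.31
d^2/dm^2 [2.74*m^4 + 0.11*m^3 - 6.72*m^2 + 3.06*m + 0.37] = 32.88*m^2 + 0.66*m - 13.44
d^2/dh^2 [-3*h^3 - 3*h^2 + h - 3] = -18*h - 6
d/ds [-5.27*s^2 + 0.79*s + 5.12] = 0.79 - 10.54*s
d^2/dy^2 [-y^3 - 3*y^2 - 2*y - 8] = -6*y - 6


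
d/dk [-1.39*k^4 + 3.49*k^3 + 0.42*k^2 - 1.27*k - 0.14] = -5.56*k^3 + 10.47*k^2 + 0.84*k - 1.27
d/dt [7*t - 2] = 7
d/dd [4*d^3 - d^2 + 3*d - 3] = 12*d^2 - 2*d + 3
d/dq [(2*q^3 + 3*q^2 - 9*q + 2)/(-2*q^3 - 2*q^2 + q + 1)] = (2*q^4 - 32*q^3 + 3*q^2 + 14*q - 11)/(4*q^6 + 8*q^5 - 8*q^3 - 3*q^2 + 2*q + 1)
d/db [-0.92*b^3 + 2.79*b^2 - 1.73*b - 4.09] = -2.76*b^2 + 5.58*b - 1.73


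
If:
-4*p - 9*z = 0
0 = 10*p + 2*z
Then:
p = 0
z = 0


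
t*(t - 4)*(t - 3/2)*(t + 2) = t^4 - 7*t^3/2 - 5*t^2 + 12*t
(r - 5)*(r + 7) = r^2 + 2*r - 35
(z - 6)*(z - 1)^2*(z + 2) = z^4 - 6*z^3 - 3*z^2 + 20*z - 12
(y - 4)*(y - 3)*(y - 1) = y^3 - 8*y^2 + 19*y - 12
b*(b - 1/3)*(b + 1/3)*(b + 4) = b^4 + 4*b^3 - b^2/9 - 4*b/9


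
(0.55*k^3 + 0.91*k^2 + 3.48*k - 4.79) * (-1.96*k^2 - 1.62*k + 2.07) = -1.078*k^5 - 2.6746*k^4 - 7.1565*k^3 + 5.6345*k^2 + 14.9634*k - 9.9153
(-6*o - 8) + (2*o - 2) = -4*o - 10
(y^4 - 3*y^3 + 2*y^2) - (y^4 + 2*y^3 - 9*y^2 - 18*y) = -5*y^3 + 11*y^2 + 18*y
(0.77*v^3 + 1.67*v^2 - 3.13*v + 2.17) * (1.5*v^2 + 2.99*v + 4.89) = 1.155*v^5 + 4.8073*v^4 + 4.0636*v^3 + 2.0626*v^2 - 8.8174*v + 10.6113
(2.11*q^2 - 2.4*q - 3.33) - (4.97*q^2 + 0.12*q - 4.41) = -2.86*q^2 - 2.52*q + 1.08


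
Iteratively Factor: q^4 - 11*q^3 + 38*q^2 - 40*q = (q - 4)*(q^3 - 7*q^2 + 10*q) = (q - 5)*(q - 4)*(q^2 - 2*q) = q*(q - 5)*(q - 4)*(q - 2)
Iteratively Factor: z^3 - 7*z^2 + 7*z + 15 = (z + 1)*(z^2 - 8*z + 15) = (z - 3)*(z + 1)*(z - 5)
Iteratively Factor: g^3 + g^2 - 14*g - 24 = (g - 4)*(g^2 + 5*g + 6) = (g - 4)*(g + 3)*(g + 2)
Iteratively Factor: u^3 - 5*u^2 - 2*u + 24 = (u - 3)*(u^2 - 2*u - 8) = (u - 4)*(u - 3)*(u + 2)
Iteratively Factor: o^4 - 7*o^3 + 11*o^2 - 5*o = (o - 1)*(o^3 - 6*o^2 + 5*o) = (o - 1)^2*(o^2 - 5*o) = (o - 5)*(o - 1)^2*(o)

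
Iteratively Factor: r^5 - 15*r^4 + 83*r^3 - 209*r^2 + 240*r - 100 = (r - 2)*(r^4 - 13*r^3 + 57*r^2 - 95*r + 50) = (r - 5)*(r - 2)*(r^3 - 8*r^2 + 17*r - 10) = (r - 5)^2*(r - 2)*(r^2 - 3*r + 2) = (r - 5)^2*(r - 2)^2*(r - 1)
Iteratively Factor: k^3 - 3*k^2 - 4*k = (k - 4)*(k^2 + k) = (k - 4)*(k + 1)*(k)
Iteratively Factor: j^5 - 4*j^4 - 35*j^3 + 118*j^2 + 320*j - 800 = (j - 5)*(j^4 + j^3 - 30*j^2 - 32*j + 160) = (j - 5)*(j + 4)*(j^3 - 3*j^2 - 18*j + 40) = (j - 5)*(j - 2)*(j + 4)*(j^2 - j - 20) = (j - 5)^2*(j - 2)*(j + 4)*(j + 4)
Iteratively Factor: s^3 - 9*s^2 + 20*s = (s)*(s^2 - 9*s + 20) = s*(s - 4)*(s - 5)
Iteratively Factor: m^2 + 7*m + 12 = (m + 4)*(m + 3)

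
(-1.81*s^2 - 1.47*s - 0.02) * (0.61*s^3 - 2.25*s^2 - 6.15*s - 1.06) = -1.1041*s^5 + 3.1758*s^4 + 14.4268*s^3 + 11.0041*s^2 + 1.6812*s + 0.0212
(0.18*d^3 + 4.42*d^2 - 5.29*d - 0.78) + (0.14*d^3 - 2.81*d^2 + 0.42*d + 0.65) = 0.32*d^3 + 1.61*d^2 - 4.87*d - 0.13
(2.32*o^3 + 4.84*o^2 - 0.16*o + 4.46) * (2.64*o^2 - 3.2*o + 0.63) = 6.1248*o^5 + 5.3536*o^4 - 14.4488*o^3 + 15.3356*o^2 - 14.3728*o + 2.8098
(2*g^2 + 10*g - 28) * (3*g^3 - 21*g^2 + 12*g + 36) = 6*g^5 - 12*g^4 - 270*g^3 + 780*g^2 + 24*g - 1008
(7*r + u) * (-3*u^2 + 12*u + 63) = -21*r*u^2 + 84*r*u + 441*r - 3*u^3 + 12*u^2 + 63*u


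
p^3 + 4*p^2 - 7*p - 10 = (p - 2)*(p + 1)*(p + 5)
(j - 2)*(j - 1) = j^2 - 3*j + 2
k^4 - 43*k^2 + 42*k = k*(k - 6)*(k - 1)*(k + 7)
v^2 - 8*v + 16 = (v - 4)^2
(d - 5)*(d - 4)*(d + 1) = d^3 - 8*d^2 + 11*d + 20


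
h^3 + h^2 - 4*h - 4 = (h - 2)*(h + 1)*(h + 2)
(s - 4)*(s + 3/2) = s^2 - 5*s/2 - 6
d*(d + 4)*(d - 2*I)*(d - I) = d^4 + 4*d^3 - 3*I*d^3 - 2*d^2 - 12*I*d^2 - 8*d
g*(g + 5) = g^2 + 5*g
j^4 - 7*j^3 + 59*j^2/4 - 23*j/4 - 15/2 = (j - 3)*(j - 5/2)*(j - 2)*(j + 1/2)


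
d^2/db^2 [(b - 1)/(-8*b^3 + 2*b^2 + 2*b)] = (b*(-4*b^2 + b + 1)*(12*b^2 - 2*b + (b - 1)*(12*b - 1) - 1) + (b - 1)*(-12*b^2 + 2*b + 1)^2)/(b^3*(-4*b^2 + b + 1)^3)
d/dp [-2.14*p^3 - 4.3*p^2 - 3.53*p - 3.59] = -6.42*p^2 - 8.6*p - 3.53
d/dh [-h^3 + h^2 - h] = -3*h^2 + 2*h - 1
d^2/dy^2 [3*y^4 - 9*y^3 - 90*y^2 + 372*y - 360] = 36*y^2 - 54*y - 180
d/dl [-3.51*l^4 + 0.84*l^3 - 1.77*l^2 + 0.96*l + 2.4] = -14.04*l^3 + 2.52*l^2 - 3.54*l + 0.96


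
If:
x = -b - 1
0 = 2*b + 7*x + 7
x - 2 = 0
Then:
No Solution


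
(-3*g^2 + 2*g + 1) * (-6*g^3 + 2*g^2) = 18*g^5 - 18*g^4 - 2*g^3 + 2*g^2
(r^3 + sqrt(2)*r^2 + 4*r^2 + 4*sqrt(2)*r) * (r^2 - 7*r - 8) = r^5 - 3*r^4 + sqrt(2)*r^4 - 36*r^3 - 3*sqrt(2)*r^3 - 36*sqrt(2)*r^2 - 32*r^2 - 32*sqrt(2)*r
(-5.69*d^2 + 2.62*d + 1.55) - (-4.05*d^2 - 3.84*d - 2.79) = -1.64*d^2 + 6.46*d + 4.34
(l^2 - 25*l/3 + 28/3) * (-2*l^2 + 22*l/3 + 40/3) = -2*l^4 + 24*l^3 - 598*l^2/9 - 128*l/3 + 1120/9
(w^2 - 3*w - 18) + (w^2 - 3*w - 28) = 2*w^2 - 6*w - 46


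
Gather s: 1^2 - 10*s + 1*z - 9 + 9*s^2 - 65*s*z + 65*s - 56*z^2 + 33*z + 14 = 9*s^2 + s*(55 - 65*z) - 56*z^2 + 34*z + 6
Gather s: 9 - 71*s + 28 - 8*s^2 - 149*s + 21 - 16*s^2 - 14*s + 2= -24*s^2 - 234*s + 60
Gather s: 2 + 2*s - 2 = 2*s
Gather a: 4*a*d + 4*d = 4*a*d + 4*d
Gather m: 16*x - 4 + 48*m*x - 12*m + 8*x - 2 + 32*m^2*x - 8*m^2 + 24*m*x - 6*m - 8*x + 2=m^2*(32*x - 8) + m*(72*x - 18) + 16*x - 4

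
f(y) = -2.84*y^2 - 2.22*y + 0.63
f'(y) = -5.68*y - 2.22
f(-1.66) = -3.51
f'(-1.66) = 7.21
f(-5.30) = -67.38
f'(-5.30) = 27.88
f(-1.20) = -0.80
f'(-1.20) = 4.60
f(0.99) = -4.35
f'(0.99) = -7.84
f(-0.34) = 1.06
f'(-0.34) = -0.29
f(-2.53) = -11.93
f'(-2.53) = 12.15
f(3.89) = -50.98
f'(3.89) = -24.32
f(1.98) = -14.90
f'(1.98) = -13.47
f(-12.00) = -381.69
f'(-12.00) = 65.94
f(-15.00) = -605.07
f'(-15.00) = 82.98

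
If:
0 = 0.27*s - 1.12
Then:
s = 4.15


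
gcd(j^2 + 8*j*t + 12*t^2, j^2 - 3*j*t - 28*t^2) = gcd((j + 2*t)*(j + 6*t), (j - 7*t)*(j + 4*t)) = 1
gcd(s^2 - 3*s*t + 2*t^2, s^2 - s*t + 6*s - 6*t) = s - t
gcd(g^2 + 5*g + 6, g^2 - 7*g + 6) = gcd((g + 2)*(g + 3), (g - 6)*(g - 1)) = 1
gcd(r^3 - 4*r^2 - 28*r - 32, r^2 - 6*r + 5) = 1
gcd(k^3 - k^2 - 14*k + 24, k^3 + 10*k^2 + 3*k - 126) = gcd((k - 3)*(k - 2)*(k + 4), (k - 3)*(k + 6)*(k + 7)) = k - 3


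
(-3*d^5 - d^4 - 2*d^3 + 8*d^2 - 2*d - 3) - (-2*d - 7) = -3*d^5 - d^4 - 2*d^3 + 8*d^2 + 4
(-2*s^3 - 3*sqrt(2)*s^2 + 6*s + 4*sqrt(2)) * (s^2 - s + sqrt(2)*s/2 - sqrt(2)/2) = -2*s^5 - 4*sqrt(2)*s^4 + 2*s^4 + 3*s^3 + 4*sqrt(2)*s^3 - 3*s^2 + 7*sqrt(2)*s^2 - 7*sqrt(2)*s + 4*s - 4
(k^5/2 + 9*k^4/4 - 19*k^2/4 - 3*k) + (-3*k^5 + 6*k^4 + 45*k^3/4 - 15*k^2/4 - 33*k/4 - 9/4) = -5*k^5/2 + 33*k^4/4 + 45*k^3/4 - 17*k^2/2 - 45*k/4 - 9/4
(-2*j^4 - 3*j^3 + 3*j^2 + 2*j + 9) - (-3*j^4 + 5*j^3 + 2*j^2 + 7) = j^4 - 8*j^3 + j^2 + 2*j + 2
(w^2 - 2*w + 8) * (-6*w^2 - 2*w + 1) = -6*w^4 + 10*w^3 - 43*w^2 - 18*w + 8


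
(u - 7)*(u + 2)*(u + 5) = u^3 - 39*u - 70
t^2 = t^2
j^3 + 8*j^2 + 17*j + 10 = (j + 1)*(j + 2)*(j + 5)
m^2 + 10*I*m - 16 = (m + 2*I)*(m + 8*I)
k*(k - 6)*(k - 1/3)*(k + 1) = k^4 - 16*k^3/3 - 13*k^2/3 + 2*k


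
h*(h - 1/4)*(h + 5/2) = h^3 + 9*h^2/4 - 5*h/8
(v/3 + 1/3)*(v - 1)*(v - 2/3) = v^3/3 - 2*v^2/9 - v/3 + 2/9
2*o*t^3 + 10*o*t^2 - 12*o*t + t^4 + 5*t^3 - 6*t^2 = t*(2*o + t)*(t - 1)*(t + 6)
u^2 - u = u*(u - 1)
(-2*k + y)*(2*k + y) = -4*k^2 + y^2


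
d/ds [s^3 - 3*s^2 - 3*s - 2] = 3*s^2 - 6*s - 3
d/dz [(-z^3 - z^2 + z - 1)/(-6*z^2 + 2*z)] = (3*z^4/2 - z^3 + z^2 - 3*z + 1/2)/(z^2*(9*z^2 - 6*z + 1))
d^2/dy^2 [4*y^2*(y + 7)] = 24*y + 56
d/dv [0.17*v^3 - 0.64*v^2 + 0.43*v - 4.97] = 0.51*v^2 - 1.28*v + 0.43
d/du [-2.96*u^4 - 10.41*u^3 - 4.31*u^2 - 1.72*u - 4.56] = -11.84*u^3 - 31.23*u^2 - 8.62*u - 1.72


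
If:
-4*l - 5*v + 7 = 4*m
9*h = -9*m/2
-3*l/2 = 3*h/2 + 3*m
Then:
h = 7/4 - 5*v/4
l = 21/4 - 15*v/4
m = 5*v/2 - 7/2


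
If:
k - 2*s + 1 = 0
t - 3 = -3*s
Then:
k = 1 - 2*t/3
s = 1 - t/3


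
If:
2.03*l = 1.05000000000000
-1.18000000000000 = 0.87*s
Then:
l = 0.52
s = -1.36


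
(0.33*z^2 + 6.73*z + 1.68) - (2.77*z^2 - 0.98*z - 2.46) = -2.44*z^2 + 7.71*z + 4.14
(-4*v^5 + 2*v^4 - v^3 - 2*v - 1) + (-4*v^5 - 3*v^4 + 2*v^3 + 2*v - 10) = -8*v^5 - v^4 + v^3 - 11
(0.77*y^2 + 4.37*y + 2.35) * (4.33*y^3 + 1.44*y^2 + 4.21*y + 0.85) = 3.3341*y^5 + 20.0309*y^4 + 19.71*y^3 + 22.4362*y^2 + 13.608*y + 1.9975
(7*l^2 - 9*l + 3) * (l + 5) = 7*l^3 + 26*l^2 - 42*l + 15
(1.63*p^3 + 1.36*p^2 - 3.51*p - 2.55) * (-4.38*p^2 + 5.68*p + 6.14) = -7.1394*p^5 + 3.3016*p^4 + 33.1068*p^3 - 0.417399999999999*p^2 - 36.0354*p - 15.657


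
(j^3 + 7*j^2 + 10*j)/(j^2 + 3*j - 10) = j*(j + 2)/(j - 2)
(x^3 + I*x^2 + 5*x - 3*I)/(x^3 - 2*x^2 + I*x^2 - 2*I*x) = (x^3 + I*x^2 + 5*x - 3*I)/(x*(x^2 + x*(-2 + I) - 2*I))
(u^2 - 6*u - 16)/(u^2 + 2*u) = (u - 8)/u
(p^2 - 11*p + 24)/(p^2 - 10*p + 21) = (p - 8)/(p - 7)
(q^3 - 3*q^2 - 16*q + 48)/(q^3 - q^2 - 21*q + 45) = (q^2 - 16)/(q^2 + 2*q - 15)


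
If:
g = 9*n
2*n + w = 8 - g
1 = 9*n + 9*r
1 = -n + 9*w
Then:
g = 639/100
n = 71/100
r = -539/900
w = 19/100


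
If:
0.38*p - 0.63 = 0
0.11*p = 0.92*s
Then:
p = 1.66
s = 0.20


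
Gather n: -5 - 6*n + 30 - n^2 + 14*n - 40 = -n^2 + 8*n - 15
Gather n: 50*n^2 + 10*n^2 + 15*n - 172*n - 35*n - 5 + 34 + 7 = 60*n^2 - 192*n + 36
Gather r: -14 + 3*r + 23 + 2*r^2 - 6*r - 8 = 2*r^2 - 3*r + 1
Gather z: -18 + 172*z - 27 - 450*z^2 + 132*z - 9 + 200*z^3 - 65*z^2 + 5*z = 200*z^3 - 515*z^2 + 309*z - 54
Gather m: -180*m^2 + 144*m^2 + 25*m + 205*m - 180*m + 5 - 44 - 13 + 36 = -36*m^2 + 50*m - 16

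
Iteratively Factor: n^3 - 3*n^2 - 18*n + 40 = (n + 4)*(n^2 - 7*n + 10) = (n - 2)*(n + 4)*(n - 5)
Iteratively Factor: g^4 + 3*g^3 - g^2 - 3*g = (g)*(g^3 + 3*g^2 - g - 3) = g*(g + 1)*(g^2 + 2*g - 3) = g*(g + 1)*(g + 3)*(g - 1)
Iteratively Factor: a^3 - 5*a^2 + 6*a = (a - 2)*(a^2 - 3*a) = a*(a - 2)*(a - 3)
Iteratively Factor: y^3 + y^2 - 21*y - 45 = (y + 3)*(y^2 - 2*y - 15) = (y - 5)*(y + 3)*(y + 3)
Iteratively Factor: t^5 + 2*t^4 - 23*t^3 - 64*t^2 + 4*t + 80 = (t - 1)*(t^4 + 3*t^3 - 20*t^2 - 84*t - 80) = (t - 1)*(t + 4)*(t^3 - t^2 - 16*t - 20) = (t - 5)*(t - 1)*(t + 4)*(t^2 + 4*t + 4) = (t - 5)*(t - 1)*(t + 2)*(t + 4)*(t + 2)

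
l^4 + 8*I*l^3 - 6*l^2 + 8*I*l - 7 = (l - I)*(l + I)^2*(l + 7*I)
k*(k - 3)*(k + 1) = k^3 - 2*k^2 - 3*k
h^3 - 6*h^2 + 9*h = h*(h - 3)^2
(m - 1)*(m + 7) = m^2 + 6*m - 7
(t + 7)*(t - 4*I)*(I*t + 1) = I*t^3 + 5*t^2 + 7*I*t^2 + 35*t - 4*I*t - 28*I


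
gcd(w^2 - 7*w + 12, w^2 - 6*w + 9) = w - 3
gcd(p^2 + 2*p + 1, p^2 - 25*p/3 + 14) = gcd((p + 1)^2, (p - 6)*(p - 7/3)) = 1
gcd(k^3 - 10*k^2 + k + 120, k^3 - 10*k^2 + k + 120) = k^3 - 10*k^2 + k + 120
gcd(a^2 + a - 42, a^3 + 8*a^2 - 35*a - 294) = a^2 + a - 42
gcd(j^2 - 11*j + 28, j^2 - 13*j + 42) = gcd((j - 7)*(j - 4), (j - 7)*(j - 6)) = j - 7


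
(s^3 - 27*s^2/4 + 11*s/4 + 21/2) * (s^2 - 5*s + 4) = s^5 - 47*s^4/4 + 81*s^3/2 - 121*s^2/4 - 83*s/2 + 42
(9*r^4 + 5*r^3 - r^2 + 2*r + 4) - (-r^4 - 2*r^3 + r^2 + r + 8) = 10*r^4 + 7*r^3 - 2*r^2 + r - 4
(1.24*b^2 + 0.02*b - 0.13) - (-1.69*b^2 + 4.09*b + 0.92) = 2.93*b^2 - 4.07*b - 1.05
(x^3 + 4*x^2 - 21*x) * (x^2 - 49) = x^5 + 4*x^4 - 70*x^3 - 196*x^2 + 1029*x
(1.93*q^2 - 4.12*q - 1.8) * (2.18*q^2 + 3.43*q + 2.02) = 4.2074*q^4 - 2.3617*q^3 - 14.157*q^2 - 14.4964*q - 3.636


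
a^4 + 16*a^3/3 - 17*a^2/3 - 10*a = a*(a - 5/3)*(a + 1)*(a + 6)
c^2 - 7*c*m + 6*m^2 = (c - 6*m)*(c - m)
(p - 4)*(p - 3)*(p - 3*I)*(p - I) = p^4 - 7*p^3 - 4*I*p^3 + 9*p^2 + 28*I*p^2 + 21*p - 48*I*p - 36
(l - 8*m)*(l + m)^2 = l^3 - 6*l^2*m - 15*l*m^2 - 8*m^3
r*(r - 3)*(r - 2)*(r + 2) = r^4 - 3*r^3 - 4*r^2 + 12*r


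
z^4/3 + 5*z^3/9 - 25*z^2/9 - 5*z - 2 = (z/3 + 1)*(z - 3)*(z + 2/3)*(z + 1)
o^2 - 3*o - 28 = (o - 7)*(o + 4)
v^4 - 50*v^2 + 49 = (v - 7)*(v - 1)*(v + 1)*(v + 7)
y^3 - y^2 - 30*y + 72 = (y - 4)*(y - 3)*(y + 6)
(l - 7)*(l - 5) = l^2 - 12*l + 35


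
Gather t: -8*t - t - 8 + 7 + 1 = -9*t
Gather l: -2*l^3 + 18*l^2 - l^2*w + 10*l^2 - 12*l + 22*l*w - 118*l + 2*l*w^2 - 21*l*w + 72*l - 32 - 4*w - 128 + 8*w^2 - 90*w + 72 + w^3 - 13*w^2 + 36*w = -2*l^3 + l^2*(28 - w) + l*(2*w^2 + w - 58) + w^3 - 5*w^2 - 58*w - 88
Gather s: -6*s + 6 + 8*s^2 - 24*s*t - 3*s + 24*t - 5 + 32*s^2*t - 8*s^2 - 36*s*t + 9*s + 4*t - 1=32*s^2*t - 60*s*t + 28*t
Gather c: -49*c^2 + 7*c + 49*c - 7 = -49*c^2 + 56*c - 7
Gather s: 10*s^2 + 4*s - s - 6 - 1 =10*s^2 + 3*s - 7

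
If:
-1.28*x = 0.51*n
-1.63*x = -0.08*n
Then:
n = 0.00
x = 0.00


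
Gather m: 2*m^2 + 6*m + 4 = 2*m^2 + 6*m + 4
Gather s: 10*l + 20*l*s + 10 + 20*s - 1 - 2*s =10*l + s*(20*l + 18) + 9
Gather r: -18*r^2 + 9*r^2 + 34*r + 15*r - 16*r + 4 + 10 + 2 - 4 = -9*r^2 + 33*r + 12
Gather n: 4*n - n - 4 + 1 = 3*n - 3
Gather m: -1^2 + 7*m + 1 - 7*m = 0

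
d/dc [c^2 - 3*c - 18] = 2*c - 3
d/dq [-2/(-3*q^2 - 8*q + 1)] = 4*(-3*q - 4)/(3*q^2 + 8*q - 1)^2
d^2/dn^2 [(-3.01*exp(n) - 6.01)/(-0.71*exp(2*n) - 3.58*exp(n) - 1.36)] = (1.517341*exp(4*n) + 4.46774600000001*exp(3*n) + 28.389918*exp(2*n) + 39.158452*exp(n) - 23.694192)*exp(n)/(0.357911*exp(6*n) + 5.414034*exp(5*n) + 29.35566*exp(4*n) + 66.6238*exp(3*n) + 56.23056*exp(2*n) + 19.864704*exp(n) + 2.515456)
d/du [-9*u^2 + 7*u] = 7 - 18*u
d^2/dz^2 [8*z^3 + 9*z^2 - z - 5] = 48*z + 18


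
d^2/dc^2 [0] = 0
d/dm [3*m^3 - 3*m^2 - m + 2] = 9*m^2 - 6*m - 1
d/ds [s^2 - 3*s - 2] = 2*s - 3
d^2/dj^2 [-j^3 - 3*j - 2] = -6*j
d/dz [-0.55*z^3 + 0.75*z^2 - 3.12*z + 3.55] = -1.65*z^2 + 1.5*z - 3.12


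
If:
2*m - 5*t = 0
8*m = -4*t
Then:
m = 0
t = 0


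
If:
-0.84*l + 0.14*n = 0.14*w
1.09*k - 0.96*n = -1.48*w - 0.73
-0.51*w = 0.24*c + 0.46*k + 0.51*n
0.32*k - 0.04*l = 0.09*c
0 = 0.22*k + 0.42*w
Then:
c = -1.15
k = -0.31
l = 0.08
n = 0.66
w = 0.16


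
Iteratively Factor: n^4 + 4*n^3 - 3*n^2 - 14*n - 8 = (n - 2)*(n^3 + 6*n^2 + 9*n + 4) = (n - 2)*(n + 1)*(n^2 + 5*n + 4) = (n - 2)*(n + 1)*(n + 4)*(n + 1)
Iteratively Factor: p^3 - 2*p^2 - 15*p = (p + 3)*(p^2 - 5*p) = p*(p + 3)*(p - 5)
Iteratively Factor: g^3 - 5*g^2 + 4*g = (g - 1)*(g^2 - 4*g) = (g - 4)*(g - 1)*(g)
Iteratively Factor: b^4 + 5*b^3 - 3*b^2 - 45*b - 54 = (b + 2)*(b^3 + 3*b^2 - 9*b - 27) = (b + 2)*(b + 3)*(b^2 - 9) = (b + 2)*(b + 3)^2*(b - 3)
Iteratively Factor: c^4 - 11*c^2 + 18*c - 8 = (c - 1)*(c^3 + c^2 - 10*c + 8) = (c - 1)*(c + 4)*(c^2 - 3*c + 2) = (c - 1)^2*(c + 4)*(c - 2)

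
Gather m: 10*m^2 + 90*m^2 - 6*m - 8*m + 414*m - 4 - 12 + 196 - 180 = 100*m^2 + 400*m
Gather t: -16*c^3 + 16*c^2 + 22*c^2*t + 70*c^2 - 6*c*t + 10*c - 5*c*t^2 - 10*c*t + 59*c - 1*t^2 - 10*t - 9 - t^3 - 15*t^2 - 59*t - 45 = -16*c^3 + 86*c^2 + 69*c - t^3 + t^2*(-5*c - 16) + t*(22*c^2 - 16*c - 69) - 54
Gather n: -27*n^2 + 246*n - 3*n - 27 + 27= -27*n^2 + 243*n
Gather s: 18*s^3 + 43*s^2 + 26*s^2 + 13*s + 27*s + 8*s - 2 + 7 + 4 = 18*s^3 + 69*s^2 + 48*s + 9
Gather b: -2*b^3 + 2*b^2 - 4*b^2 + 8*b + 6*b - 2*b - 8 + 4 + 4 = -2*b^3 - 2*b^2 + 12*b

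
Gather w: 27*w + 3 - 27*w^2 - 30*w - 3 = -27*w^2 - 3*w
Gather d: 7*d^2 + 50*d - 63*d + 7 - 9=7*d^2 - 13*d - 2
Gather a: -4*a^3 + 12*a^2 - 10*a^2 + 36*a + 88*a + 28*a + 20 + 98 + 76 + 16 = -4*a^3 + 2*a^2 + 152*a + 210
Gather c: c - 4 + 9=c + 5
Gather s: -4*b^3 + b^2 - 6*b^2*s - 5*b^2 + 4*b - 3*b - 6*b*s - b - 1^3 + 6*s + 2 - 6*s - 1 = -4*b^3 - 4*b^2 + s*(-6*b^2 - 6*b)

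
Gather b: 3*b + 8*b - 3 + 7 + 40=11*b + 44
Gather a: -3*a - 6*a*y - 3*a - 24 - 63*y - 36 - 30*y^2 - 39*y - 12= a*(-6*y - 6) - 30*y^2 - 102*y - 72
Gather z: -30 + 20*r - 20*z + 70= 20*r - 20*z + 40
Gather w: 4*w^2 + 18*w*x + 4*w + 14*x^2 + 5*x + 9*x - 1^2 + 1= 4*w^2 + w*(18*x + 4) + 14*x^2 + 14*x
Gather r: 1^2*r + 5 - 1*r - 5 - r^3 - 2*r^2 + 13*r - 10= -r^3 - 2*r^2 + 13*r - 10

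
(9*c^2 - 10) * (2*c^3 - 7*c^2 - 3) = 18*c^5 - 63*c^4 - 20*c^3 + 43*c^2 + 30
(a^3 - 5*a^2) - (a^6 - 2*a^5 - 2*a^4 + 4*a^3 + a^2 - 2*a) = -a^6 + 2*a^5 + 2*a^4 - 3*a^3 - 6*a^2 + 2*a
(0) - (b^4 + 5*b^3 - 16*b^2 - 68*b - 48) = -b^4 - 5*b^3 + 16*b^2 + 68*b + 48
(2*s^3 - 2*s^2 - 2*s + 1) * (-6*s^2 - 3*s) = -12*s^5 + 6*s^4 + 18*s^3 - 3*s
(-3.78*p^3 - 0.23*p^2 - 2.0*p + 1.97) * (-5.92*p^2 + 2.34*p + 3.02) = 22.3776*p^5 - 7.4836*p^4 - 0.113799999999999*p^3 - 17.037*p^2 - 1.4302*p + 5.9494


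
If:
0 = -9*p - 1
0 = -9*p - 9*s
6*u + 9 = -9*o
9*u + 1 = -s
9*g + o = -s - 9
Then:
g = -1991/2187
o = -223/243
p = -1/9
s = 1/9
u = -10/81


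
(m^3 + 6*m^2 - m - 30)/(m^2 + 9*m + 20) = (m^2 + m - 6)/(m + 4)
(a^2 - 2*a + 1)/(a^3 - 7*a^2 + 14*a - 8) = (a - 1)/(a^2 - 6*a + 8)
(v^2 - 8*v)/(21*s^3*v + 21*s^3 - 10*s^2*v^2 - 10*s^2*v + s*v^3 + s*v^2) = v*(v - 8)/(s*(21*s^2*v + 21*s^2 - 10*s*v^2 - 10*s*v + v^3 + v^2))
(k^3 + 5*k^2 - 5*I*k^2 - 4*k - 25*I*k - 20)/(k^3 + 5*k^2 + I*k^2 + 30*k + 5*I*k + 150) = (k^2 - 5*I*k - 4)/(k^2 + I*k + 30)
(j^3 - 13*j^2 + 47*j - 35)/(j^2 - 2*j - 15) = (j^2 - 8*j + 7)/(j + 3)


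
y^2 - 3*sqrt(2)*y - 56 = (y - 7*sqrt(2))*(y + 4*sqrt(2))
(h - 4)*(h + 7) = h^2 + 3*h - 28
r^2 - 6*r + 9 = (r - 3)^2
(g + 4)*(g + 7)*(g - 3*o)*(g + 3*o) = g^4 + 11*g^3 - 9*g^2*o^2 + 28*g^2 - 99*g*o^2 - 252*o^2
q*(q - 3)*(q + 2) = q^3 - q^2 - 6*q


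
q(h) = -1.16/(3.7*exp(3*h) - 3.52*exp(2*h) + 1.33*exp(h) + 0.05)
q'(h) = -1.16*(-11.1*exp(3*h) + 7.04*exp(2*h) - 1.33*exp(h))/(3.7*exp(3*h) - 3.52*exp(2*h) + 1.33*exp(h) + 0.05)^2 = (12.876*exp(2*h) - 8.1664*exp(h) + 1.5428)*exp(h)/(3.7*exp(3*h) - 3.52*exp(2*h) + 1.33*exp(h) + 0.05)^2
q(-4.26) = -17.04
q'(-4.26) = 4.36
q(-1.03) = -4.74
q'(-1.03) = 1.60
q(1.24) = -0.01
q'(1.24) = 0.03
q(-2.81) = -9.82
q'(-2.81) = 4.74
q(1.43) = -0.01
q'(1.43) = 0.02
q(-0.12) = -1.11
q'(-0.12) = 3.62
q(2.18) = -0.00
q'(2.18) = 0.00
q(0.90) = -0.03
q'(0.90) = 0.11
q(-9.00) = -23.12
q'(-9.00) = 0.08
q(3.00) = 0.00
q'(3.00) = 0.00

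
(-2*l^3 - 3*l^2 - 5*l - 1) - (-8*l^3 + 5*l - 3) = 6*l^3 - 3*l^2 - 10*l + 2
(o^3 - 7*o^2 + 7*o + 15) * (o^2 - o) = o^5 - 8*o^4 + 14*o^3 + 8*o^2 - 15*o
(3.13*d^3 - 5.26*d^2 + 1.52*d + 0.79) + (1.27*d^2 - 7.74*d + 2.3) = 3.13*d^3 - 3.99*d^2 - 6.22*d + 3.09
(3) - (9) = -6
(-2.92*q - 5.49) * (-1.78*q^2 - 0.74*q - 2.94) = 5.1976*q^3 + 11.933*q^2 + 12.6474*q + 16.1406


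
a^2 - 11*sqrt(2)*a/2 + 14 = (a - 7*sqrt(2)/2)*(a - 2*sqrt(2))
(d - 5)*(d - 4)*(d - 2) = d^3 - 11*d^2 + 38*d - 40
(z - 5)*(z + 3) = z^2 - 2*z - 15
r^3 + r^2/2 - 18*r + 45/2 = (r - 3)*(r - 3/2)*(r + 5)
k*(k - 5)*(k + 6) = k^3 + k^2 - 30*k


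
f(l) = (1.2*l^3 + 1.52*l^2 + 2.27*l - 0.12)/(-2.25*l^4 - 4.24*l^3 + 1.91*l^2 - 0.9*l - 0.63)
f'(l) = (3.6*l^2 + 3.04*l + 2.27)/(-2.25*l^4 - 4.24*l^3 + 1.91*l^2 - 0.9*l - 0.63) + (1.2*l^3 + 1.52*l^2 + 2.27*l - 0.12)*(9.0*l^3 + 12.72*l^2 - 3.82*l + 0.9)/(-2.25*l^4 - 4.24*l^3 + 1.91*l^2 - 0.9*l - 0.63)^2 = (2.7*l^6 + 6.84*l^5 + 24.0593*l^4 + 16.0096*l^3 - 9.4981*l^2 - 1.4568*l - 1.5381)/(5.0625*l^8 + 19.08*l^7 + 9.3826*l^6 - 12.1468*l^5 + 14.1151*l^4 + 1.9044*l^3 - 1.5966*l^2 + 1.134*l + 0.3969)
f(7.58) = -0.07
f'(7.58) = 0.01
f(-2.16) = -2.52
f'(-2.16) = 17.21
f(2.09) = -0.29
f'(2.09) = 0.18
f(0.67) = -1.16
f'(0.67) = 0.92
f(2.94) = -0.19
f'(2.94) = 0.08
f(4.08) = -0.13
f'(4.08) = 0.04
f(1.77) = -0.37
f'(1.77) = 0.28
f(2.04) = -0.30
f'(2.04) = 0.20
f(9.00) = -0.06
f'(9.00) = 0.01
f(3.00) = -0.19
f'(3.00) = 0.07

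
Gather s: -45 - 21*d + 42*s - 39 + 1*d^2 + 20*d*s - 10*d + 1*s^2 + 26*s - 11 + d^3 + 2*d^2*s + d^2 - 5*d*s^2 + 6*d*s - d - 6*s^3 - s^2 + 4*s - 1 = d^3 + 2*d^2 - 5*d*s^2 - 32*d - 6*s^3 + s*(2*d^2 + 26*d + 72) - 96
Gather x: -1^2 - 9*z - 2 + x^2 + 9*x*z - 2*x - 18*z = x^2 + x*(9*z - 2) - 27*z - 3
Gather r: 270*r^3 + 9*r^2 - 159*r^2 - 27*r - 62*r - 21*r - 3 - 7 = 270*r^3 - 150*r^2 - 110*r - 10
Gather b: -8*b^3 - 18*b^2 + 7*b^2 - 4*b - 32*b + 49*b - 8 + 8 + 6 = -8*b^3 - 11*b^2 + 13*b + 6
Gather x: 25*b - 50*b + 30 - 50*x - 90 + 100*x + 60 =-25*b + 50*x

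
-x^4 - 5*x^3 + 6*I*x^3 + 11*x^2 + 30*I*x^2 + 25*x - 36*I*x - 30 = (x + 6)*(x - 5*I)*(I*x + 1)*(I*x - I)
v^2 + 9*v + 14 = (v + 2)*(v + 7)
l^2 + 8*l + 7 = (l + 1)*(l + 7)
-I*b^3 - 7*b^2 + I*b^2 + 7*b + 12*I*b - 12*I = (b - 4*I)*(b - 3*I)*(-I*b + I)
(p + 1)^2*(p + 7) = p^3 + 9*p^2 + 15*p + 7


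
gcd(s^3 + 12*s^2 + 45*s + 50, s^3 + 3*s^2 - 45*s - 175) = s^2 + 10*s + 25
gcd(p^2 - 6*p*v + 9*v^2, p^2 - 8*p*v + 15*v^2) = p - 3*v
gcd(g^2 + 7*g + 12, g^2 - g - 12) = g + 3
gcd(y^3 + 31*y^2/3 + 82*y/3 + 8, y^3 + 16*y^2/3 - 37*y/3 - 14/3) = y + 1/3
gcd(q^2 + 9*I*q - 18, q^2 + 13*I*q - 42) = q + 6*I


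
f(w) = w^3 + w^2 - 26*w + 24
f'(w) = 3*w^2 + 2*w - 26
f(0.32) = 15.82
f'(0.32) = -25.05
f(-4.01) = 79.86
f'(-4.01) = 14.22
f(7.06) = 242.18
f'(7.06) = 137.65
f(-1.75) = 67.20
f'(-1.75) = -20.31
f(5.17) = 54.50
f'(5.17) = 64.53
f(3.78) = -5.98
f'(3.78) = 24.43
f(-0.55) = 38.44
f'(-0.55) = -26.19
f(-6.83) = -70.38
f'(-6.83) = 100.29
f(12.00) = 1584.00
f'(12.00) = 430.00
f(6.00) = 120.00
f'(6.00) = 94.00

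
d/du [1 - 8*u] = -8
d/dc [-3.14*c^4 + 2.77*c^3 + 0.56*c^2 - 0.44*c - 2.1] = -12.56*c^3 + 8.31*c^2 + 1.12*c - 0.44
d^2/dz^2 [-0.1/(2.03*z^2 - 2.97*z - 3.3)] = (-0.82418*z^2 + 1.20582*z + 0.1*(4.06*z - 2.97)*(8.12*z - 5.94) + 1.3398)/(-2.03*z^2 + 2.97*z + 3.3)^3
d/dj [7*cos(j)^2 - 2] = -7*sin(2*j)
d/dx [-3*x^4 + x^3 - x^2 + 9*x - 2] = -12*x^3 + 3*x^2 - 2*x + 9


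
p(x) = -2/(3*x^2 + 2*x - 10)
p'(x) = -2*(-6*x - 2)/(3*x^2 + 2*x - 10)^2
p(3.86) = -0.05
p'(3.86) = 0.03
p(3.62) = -0.05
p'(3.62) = 0.04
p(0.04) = 0.20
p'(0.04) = 0.05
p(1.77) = -0.68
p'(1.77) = 2.92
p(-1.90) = 0.67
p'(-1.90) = -2.13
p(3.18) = -0.07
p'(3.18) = 0.06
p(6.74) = -0.01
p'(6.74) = 0.00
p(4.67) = -0.03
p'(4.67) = 0.01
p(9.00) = -0.00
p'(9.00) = 0.00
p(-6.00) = -0.02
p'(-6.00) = -0.00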